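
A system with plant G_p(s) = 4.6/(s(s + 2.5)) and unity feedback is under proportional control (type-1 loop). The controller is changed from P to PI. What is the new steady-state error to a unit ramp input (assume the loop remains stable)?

0

The integrator raises the loop to type 2, so K_v → ∞ and e_ss to a ramp is zero.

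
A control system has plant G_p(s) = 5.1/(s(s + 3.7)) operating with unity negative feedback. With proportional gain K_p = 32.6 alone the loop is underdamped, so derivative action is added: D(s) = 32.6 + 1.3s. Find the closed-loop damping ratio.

ζ = 0.401

Forward path: (32.6 + 1.3s)·5.1/(s(s+3.7)). The closed-loop characteristic equation is s² + (3.7 + 5.1·1.3)s + 5.1·32.6 = 0.
That is s² + 10.33s + 166.3 = 0, so ω_n = 12.89 rad/s and ζ = 10.33/(2·12.89) = 0.4006.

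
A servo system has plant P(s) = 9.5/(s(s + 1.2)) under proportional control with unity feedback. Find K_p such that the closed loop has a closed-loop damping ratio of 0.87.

K_p = 0.0501

Closed-loop characteristic equation: s² + 1.2s + K_p·9.5 = 0.
So ω_n = √(9.5K_p) and 2ζω_n = 1.2, giving ζ = 1.2/(2√(9.5K_p)).
Setting ζ = 0.87: √(9.5K_p) = 1.2/(2·0.87) = 0.6897, so K_p = 0.4756/9.5 = 0.0501.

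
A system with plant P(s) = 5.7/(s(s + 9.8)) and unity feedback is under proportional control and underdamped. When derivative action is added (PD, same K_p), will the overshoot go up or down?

The derivative term adds K·K_d to the s-coefficient of the characteristic equation, raising 2ζω_n while ω_n is unchanged; ζ increases, so overshoot decreases.

decrease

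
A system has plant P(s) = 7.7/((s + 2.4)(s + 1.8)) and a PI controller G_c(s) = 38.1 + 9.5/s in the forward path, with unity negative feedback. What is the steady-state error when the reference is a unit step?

0

The open loop G_c(s)P(s) has a pole at the origin (type 1), so the static position error constant is infinite and e_ss = 1/(1+∞) = 0.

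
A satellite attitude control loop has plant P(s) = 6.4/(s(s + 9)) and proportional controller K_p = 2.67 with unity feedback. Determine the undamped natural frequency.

ω_n = 4.13 rad/s

The closed-loop denominator is s(s+9) + 2.67·6.4 = s² + 9s + 17.09.
So ω_n² = 17.09 ⇒ ω_n = 4.134 rad/s, and ζ = 9/(2ω_n) = 1.09.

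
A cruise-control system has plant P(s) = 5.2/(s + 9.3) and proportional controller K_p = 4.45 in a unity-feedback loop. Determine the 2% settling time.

T_s ≈ 0.123 s

Closed-loop transfer function: T(s) = K_p·P(s)/(1 + K_p·P(s)) = 23.14/(s + 9.3 + 23.14) = 23.14/(s + 32.44).
Time constant τ = 1/32.44 = 0.03083 s, so the 2% settling time is about 4τ = 0.123 s.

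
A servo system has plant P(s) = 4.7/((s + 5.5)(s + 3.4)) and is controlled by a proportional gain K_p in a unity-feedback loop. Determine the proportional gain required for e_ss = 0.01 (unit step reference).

The loop is type 0, so e_ss(step) = 1/(1 + K_pos) with K_pos = K_p·P(0).
P(0) = 0.2513. Require 1/(1 + K_p·0.2513) = 0.01, so 1 + 0.2513·K_p = 100.
K_p = (100 − 1)/0.2513 = 394.

K_p = 394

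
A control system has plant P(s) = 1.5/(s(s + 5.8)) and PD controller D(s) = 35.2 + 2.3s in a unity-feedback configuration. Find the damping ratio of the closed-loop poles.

ζ = 0.636

Forward path: (35.2 + 2.3s)·1.5/(s(s+5.8)). The closed-loop characteristic equation is s² + (5.8 + 1.5·2.3)s + 1.5·35.2 = 0.
That is s² + 9.25s + 52.8 = 0, so ω_n = 7.266 rad/s and ζ = 9.25/(2·7.266) = 0.6365.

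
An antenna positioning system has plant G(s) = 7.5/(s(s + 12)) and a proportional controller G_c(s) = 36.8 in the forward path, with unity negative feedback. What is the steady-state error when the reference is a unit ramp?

The loop has one pole at the origin (type 1). Velocity error constant K_v = lim_{s→0} s·G_c(s)G(s) = 36.8·7.5/12 = 23.
Steady-state error to a unit ramp: e_ss = 1/K_v = 0.0435.

0.0435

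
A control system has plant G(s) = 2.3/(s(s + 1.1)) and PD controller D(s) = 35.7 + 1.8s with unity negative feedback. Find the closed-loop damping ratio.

Forward path: (35.7 + 1.8s)·2.3/(s(s+1.1)). The closed-loop characteristic equation is s² + (1.1 + 2.3·1.8)s + 2.3·35.7 = 0.
That is s² + 5.24s + 82.11 = 0, so ω_n = 9.061 rad/s and ζ = 5.24/(2·9.061) = 0.2891.

ζ = 0.289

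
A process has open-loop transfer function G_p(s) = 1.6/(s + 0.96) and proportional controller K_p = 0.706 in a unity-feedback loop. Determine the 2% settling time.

T_s ≈ 1.91 s

Closed-loop transfer function: T(s) = K_p·G_p(s)/(1 + K_p·G_p(s)) = 1.13/(s + 0.96 + 1.13) = 1.13/(s + 2.09).
Time constant τ = 1/2.09 = 0.4786 s, so the 2% settling time is about 4τ = 1.91 s.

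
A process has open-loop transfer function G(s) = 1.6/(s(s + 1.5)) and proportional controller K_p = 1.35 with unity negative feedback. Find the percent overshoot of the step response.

15.5%

Closed-loop characteristic equation: s² + 1.5s + 2.16 = 0, so ω_n = 1.47 rad/s and ζ = 1.5/(2·1.47) = 0.5103.
%OS = 100·exp(−πζ/√(1−ζ²)) = 100·exp(−π·0.5103/√0.7396) = 15.5%.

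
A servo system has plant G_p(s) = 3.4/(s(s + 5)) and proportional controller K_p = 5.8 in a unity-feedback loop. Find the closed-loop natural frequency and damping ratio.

ω_n = 4.44 rad/s, ζ = 0.563

The closed-loop denominator is s(s+5) + 5.8·3.4 = s² + 5s + 19.72.
Matching s² + 2ζω_n s + ω_n²: ω_n = √19.72 = 4.441 rad/s and 2ζω_n = 5, so ζ = 5/(2·4.441) = 0.563.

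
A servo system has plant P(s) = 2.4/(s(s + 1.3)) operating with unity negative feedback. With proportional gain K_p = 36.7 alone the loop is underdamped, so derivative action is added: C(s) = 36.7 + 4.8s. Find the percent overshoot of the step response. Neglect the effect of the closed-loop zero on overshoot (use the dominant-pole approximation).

Forward path: (36.7 + 4.8s)·2.4/(s(s+1.3)). The closed-loop characteristic equation is s² + (1.3 + 2.4·4.8)s + 2.4·36.7 = 0.
That is s² + 12.82s + 88.08 = 0, so ω_n = 9.385 rad/s and ζ = 12.82/(2·9.385) = 0.683.
%OS = 100·exp(−πζ/√(1−ζ²)) = 5.3%.

5.3%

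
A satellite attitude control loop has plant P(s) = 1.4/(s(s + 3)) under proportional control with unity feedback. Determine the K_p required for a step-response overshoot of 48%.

From %OS = 100·exp(−πζ/√(1−ζ²)) = 48%, ζ = −ln(0.48)/√(π²+ln²(0.48)) = 0.2275.
Characteristic equation s² + 3s + 1.4K_p = 0 gives ζ = 3/(2√(1.4K_p)).
Setting ζ = 0.2275: √(1.4K_p) = 3/(2·0.2275) = 6.593, so K_p = 43.47/1.4 = 31.1.

K_p = 31.1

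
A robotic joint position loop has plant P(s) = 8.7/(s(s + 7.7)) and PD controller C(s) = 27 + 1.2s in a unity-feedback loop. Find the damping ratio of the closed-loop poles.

Forward path: (27 + 1.2s)·8.7/(s(s+7.7)). The closed-loop characteristic equation is s² + (7.7 + 8.7·1.2)s + 8.7·27 = 0.
That is s² + 18.14s + 234.9 = 0, so ω_n = 15.33 rad/s and ζ = 18.14/(2·15.33) = 0.5918.

ζ = 0.592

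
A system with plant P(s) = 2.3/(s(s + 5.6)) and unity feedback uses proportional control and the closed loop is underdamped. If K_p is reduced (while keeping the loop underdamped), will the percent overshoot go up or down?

ζ = 5.6/(2√(2.3K_p)) rises as K_p falls; higher damping means less overshoot.

decrease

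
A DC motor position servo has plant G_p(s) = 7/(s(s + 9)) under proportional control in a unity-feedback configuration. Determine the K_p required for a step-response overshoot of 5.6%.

From %OS = 100·exp(−πζ/√(1−ζ²)) = 5.6%, ζ = −ln(0.056)/√(π²+ln²(0.056)) = 0.6761.
Characteristic equation s² + 9s + 7K_p = 0 gives ζ = 9/(2√(7K_p)).
Setting ζ = 0.6761: √(7K_p) = 9/(2·0.6761) = 6.656, so K_p = 44.31/7 = 6.33.

K_p = 6.33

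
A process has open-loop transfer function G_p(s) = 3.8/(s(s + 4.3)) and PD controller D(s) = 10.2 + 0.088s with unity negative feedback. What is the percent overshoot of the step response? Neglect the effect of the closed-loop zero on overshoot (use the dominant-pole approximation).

Forward path: (10.2 + 0.088s)·3.8/(s(s+4.3)). The closed-loop characteristic equation is s² + (4.3 + 3.8·0.088)s + 3.8·10.2 = 0.
That is s² + 4.634s + 38.76 = 0, so ω_n = 6.226 rad/s and ζ = 4.634/(2·6.226) = 0.3722.
%OS = 100·exp(−πζ/√(1−ζ²)) = 28.4%.

28.4%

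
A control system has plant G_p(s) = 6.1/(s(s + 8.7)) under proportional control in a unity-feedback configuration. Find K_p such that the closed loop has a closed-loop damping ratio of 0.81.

Closed-loop characteristic equation: s² + 8.7s + K_p·6.1 = 0.
So ω_n = √(6.1K_p) and 2ζω_n = 8.7, giving ζ = 8.7/(2√(6.1K_p)).
Setting ζ = 0.81: √(6.1K_p) = 8.7/(2·0.81) = 5.37, so K_p = 28.84/6.1 = 4.73.

K_p = 4.73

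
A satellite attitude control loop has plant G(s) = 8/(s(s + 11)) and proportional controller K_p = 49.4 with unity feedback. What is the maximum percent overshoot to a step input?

40.5%

Closed-loop characteristic equation: s² + 11s + 395.2 = 0, so ω_n = 19.88 rad/s and ζ = 11/(2·19.88) = 0.2767.
%OS = 100·exp(−πζ/√(1−ζ²)) = 100·exp(−π·0.2767/√0.9235) = 40.5%.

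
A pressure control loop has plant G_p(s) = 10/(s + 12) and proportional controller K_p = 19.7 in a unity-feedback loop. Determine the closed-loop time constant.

Closed-loop transfer function: T(s) = K_p·G_p(s)/(1 + K_p·G_p(s)) = 197/(s + 12 + 197) = 197/(s + 209).
Time constant τ = 1/209 = 0.00478 s.

τ = 0.00478 s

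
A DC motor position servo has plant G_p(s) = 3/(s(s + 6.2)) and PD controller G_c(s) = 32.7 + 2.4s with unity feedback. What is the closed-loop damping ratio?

Forward path: (32.7 + 2.4s)·3/(s(s+6.2)). The closed-loop characteristic equation is s² + (6.2 + 3·2.4)s + 3·32.7 = 0.
That is s² + 13.4s + 98.1 = 0, so ω_n = 9.905 rad/s and ζ = 13.4/(2·9.905) = 0.6765.

ζ = 0.676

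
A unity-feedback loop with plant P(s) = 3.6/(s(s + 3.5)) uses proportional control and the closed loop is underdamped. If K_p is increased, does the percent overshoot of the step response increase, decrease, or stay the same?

ζ = 3.5/(2√(3.6K_p)) decreases as K_p grows; lower damping means more overshoot.

increase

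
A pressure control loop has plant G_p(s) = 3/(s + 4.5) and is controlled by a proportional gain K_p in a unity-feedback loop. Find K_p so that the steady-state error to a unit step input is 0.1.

For a type-0 loop with proportional control, e_ss = 1/(1 + K_p·G_p(0)).
G_p(0) = 0.6667. Require 1/(1 + K_p·0.6667) = 0.1, so 1 + 0.6667·K_p = 10.
K_p = (10 − 1)/0.6667 = 13.5.

K_p = 13.5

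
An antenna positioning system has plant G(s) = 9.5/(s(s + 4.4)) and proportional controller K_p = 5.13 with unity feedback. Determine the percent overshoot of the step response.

From 1 + K_pG(s) = 0: s² + 4.4s + 48.73 = 0 ⇒ ω_n = 6.981, ζ = 0.3151.
%OS = 100·exp(−πζ/√(1−ζ²)) = 100·exp(−π·0.3151/√0.9007) = 35.2%.

35.2%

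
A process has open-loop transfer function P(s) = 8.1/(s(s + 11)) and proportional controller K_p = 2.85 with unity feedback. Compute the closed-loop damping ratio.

ζ = 1.14

With unity feedback the closed-loop characteristic equation is s² + 11s + 2.85·8.1 = s² + 11s + 23.09 = 0.
Matching s² + 2ζω_n s + ω_n²: ω_n = √23.09 = 4.805 rad/s and 2ζω_n = 11, so ζ = 11/(2·4.805) = 1.14.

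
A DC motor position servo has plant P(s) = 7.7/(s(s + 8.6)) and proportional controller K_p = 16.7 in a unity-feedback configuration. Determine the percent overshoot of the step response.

From 1 + K_pP(s) = 0: s² + 8.6s + 128.6 = 0 ⇒ ω_n = 11.34, ζ = 0.3792.
%OS = 100·exp(−πζ/√(1−ζ²)) = 100·exp(−π·0.3792/√0.8562) = 27.6%.

27.6%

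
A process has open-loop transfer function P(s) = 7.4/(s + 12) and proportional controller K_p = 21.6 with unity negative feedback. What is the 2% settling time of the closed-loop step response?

T_s ≈ 0.0233 s

Closed-loop transfer function: T(s) = K_p·P(s)/(1 + K_p·P(s)) = 159.8/(s + 12 + 159.8) = 159.8/(s + 171.8).
Time constant τ = 1/171.8 = 0.005819 s, so the 2% settling time is about 4τ = 0.0233 s.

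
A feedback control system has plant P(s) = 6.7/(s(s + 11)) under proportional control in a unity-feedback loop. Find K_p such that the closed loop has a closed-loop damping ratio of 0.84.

Closed-loop characteristic equation: s² + 11s + K_p·6.7 = 0.
So ω_n = √(6.7K_p) and 2ζω_n = 11, giving ζ = 11/(2√(6.7K_p)).
Setting ζ = 0.84: √(6.7K_p) = 11/(2·0.84) = 6.548, so K_p = 42.87/6.7 = 6.4.

K_p = 6.4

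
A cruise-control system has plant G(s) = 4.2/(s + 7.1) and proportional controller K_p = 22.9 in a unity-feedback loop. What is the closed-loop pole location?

s = -103.3

Closed-loop transfer function: T(s) = K_p·G(s)/(1 + K_p·G(s)) = 96.18/(s + 7.1 + 96.18) = 96.18/(s + 103.3).
The closed-loop pole is at s = −103.3.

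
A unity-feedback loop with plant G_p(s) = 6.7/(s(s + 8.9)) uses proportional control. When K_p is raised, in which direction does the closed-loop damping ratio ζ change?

decrease

ζ = 8.9/(2√(6.7K_p)); increasing K_p raises the denominator, so ζ falls.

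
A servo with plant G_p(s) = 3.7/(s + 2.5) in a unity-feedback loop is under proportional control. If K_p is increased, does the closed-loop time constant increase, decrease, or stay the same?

The closed-loop bandwidth 2.5+K_p·3.7 grows with K_p, so τ shrinks.

decrease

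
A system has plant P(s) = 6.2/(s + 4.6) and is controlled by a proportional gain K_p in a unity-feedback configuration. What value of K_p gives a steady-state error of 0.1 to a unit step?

K_p = 6.68

The loop is type 0, so e_ss(step) = 1/(1 + K_pos) with K_pos = K_p·P(0).
P(0) = 1.348. Require 1/(1 + K_p·1.348) = 0.1, so 1 + 1.348·K_p = 10.
K_p = (10 − 1)/1.348 = 6.68.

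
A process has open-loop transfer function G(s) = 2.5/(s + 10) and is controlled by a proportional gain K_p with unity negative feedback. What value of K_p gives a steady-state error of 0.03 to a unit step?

K_p = 129

Steady-state error for a unit step on this type-0 loop is 1/(1 + K_p·G(0)).
G(0) = 0.25. Require 1/(1 + K_p·0.25) = 0.03, so 1 + 0.25·K_p = 33.33.
K_p = (33.33 − 1)/0.25 = 129.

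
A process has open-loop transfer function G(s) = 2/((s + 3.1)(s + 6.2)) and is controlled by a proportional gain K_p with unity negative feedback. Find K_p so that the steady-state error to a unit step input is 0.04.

The loop is type 0, so e_ss(step) = 1/(1 + K_pos) with K_pos = K_p·G(0).
G(0) = 0.1041. Require 1/(1 + K_p·0.1041) = 0.04, so 1 + 0.1041·K_p = 25.
K_p = (25 − 1)/0.1041 = 231.

K_p = 231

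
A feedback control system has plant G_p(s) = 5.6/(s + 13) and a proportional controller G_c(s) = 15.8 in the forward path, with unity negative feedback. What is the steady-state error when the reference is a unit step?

0.128

The loop is type 0. Static position error constant K_pos = G_c(0)·G_p(0) = 15.8·0.4308 = 6.806.
Steady-state error to a unit step: e_ss = 1/(1+K_pos) = 1/7.806 = 0.128.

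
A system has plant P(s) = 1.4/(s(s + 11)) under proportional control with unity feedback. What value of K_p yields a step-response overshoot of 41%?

From %OS = 100·exp(−πζ/√(1−ζ²)) = 41%, ζ = −ln(0.41)/√(π²+ln²(0.41)) = 0.273.
Characteristic equation s² + 11s + 1.4K_p = 0 gives ζ = 11/(2√(1.4K_p)).
Setting ζ = 0.273: √(1.4K_p) = 11/(2·0.273) = 20.14, so K_p = 405.8/1.4 = 290.

K_p = 290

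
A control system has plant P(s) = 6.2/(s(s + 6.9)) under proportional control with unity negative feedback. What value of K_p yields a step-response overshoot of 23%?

From %OS = 100·exp(−πζ/√(1−ζ²)) = 23%, ζ = −ln(0.23)/√(π²+ln²(0.23)) = 0.4237.
Characteristic equation s² + 6.9s + 6.2K_p = 0 gives ζ = 6.9/(2√(6.2K_p)).
Setting ζ = 0.4237: √(6.2K_p) = 6.9/(2·0.4237) = 8.142, so K_p = 66.29/6.2 = 10.7.

K_p = 10.7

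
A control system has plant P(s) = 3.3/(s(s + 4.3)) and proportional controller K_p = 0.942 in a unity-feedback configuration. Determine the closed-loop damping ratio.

The closed-loop denominator is s(s+4.3) + 0.942·3.3 = s² + 4.3s + 3.109.
So ω_n² = 3.109 ⇒ ω_n = 1.763 rad/s, and ζ = 4.3/(2ω_n) = 1.22.

ζ = 1.22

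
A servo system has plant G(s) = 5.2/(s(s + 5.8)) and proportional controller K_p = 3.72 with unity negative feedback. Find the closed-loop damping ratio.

ζ = 0.659

With unity feedback the closed-loop characteristic equation is s² + 5.8s + 3.72·5.2 = s² + 5.8s + 19.34 = 0.
Matching s² + 2ζω_n s + ω_n²: ω_n = √19.34 = 4.398 rad/s and 2ζω_n = 5.8, so ζ = 5.8/(2·4.398) = 0.659.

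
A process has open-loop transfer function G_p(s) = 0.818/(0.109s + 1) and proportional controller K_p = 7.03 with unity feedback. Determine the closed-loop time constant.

Closed loop: T(s) = K_p·G_p/(1+K_p·G_p) = 5.751/(0.109s + 1 + 5.751), with pole at s = −(1 + 5.751)/0.109 = −61.93.
Closed-loop time constant τ = 1/61.93 = 0.0161 s.

τ = 0.0161 s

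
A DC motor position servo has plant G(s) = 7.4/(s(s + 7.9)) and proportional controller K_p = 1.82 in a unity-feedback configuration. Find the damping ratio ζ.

ζ = 1.08

1 + K_p·G(s) = 0 gives s² + 7.9s + 13.47 = 0.
So ω_n² = 13.47 ⇒ ω_n = 3.67 rad/s, and ζ = 7.9/(2ω_n) = 1.08.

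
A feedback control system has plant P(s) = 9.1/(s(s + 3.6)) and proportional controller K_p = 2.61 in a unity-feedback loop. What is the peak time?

T_p = 0.694 s

Closed-loop characteristic equation: s² + 3.6s + 23.75 = 0, so ω_n = 4.873 rad/s and ζ = 3.6/(2·4.873) = 0.3693.
Damped frequency ω_d = ω_n√(1−ζ²) = 4.529 rad/s, so peak time T_p = π/ω_d = 0.694 s.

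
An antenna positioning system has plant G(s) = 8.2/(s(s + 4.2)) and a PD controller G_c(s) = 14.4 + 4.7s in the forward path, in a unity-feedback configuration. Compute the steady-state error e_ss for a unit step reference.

The open loop G_c(s)G(s) has a pole at the origin (type 1), so the static position error constant is infinite and e_ss = 1/(1+∞) = 0.

0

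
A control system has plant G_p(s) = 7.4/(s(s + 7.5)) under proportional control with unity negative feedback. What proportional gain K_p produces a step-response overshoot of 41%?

K_p = 25.5

From %OS = 100·exp(−πζ/√(1−ζ²)) = 41%, ζ = −ln(0.41)/√(π²+ln²(0.41)) = 0.273.
Characteristic equation s² + 7.5s + 7.4K_p = 0 gives ζ = 7.5/(2√(7.4K_p)).
Setting ζ = 0.273: √(7.4K_p) = 7.5/(2·0.273) = 13.74, so K_p = 188.7/7.4 = 25.5.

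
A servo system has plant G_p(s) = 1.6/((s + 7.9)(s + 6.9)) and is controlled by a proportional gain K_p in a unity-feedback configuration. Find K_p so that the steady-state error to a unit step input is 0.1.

K_p = 307

Steady-state error for a unit step on this type-0 loop is 1/(1 + K_p·G_p(0)).
G_p(0) = 0.02935. Require 1/(1 + K_p·0.02935) = 0.1, so 1 + 0.02935·K_p = 10.
K_p = (10 − 1)/0.02935 = 307.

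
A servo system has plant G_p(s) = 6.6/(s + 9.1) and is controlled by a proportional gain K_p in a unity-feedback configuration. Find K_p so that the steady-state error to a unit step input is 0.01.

K_p = 136

For a type-0 loop with proportional control, e_ss = 1/(1 + K_p·G_p(0)).
G_p(0) = 0.7253. Require 1/(1 + K_p·0.7253) = 0.01, so 1 + 0.7253·K_p = 100.
K_p = (100 − 1)/0.7253 = 136.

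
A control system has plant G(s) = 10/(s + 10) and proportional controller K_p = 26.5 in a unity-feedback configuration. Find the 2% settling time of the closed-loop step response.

T_s ≈ 0.0145 s

Closed-loop transfer function: T(s) = K_p·G(s)/(1 + K_p·G(s)) = 265/(s + 10 + 265) = 265/(s + 275).
Time constant τ = 1/275 = 0.003636 s, so the 2% settling time is about 4τ = 0.0145 s.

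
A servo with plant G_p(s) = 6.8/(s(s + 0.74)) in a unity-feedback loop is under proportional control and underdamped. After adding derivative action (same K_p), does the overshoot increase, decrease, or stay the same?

With PD the characteristic equation becomes s² + (a + K·K_d)s + K·K_p = 0; the damping term grows, ζ rises, overshoot falls.

decrease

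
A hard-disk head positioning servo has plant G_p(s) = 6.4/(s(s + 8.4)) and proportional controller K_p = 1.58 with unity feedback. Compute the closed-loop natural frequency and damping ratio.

1 + K_p·G_p(s) = 0 gives s² + 8.4s + 10.11 = 0.
So ω_n² = 10.11 ⇒ ω_n = 3.18 rad/s, and ζ = 8.4/(2ω_n) = 1.32.

ω_n = 3.18 rad/s, ζ = 1.32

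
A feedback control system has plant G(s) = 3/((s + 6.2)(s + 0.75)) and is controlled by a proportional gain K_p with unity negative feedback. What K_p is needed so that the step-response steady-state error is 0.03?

K_p = 50.1

For a type-0 loop with proportional control, e_ss = 1/(1 + K_p·G(0)).
G(0) = 0.6452. Require 1/(1 + K_p·0.6452) = 0.03, so 1 + 0.6452·K_p = 33.33.
K_p = (33.33 − 1)/0.6452 = 50.1.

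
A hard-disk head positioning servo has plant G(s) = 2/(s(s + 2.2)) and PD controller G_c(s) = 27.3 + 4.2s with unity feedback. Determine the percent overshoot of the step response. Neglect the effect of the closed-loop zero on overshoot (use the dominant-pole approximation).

3.94%

Forward path: (27.3 + 4.2s)·2/(s(s+2.2)). The closed-loop characteristic equation is s² + (2.2 + 2·4.2)s + 2·27.3 = 0.
That is s² + 10.6s + 54.6 = 0, so ω_n = 7.389 rad/s and ζ = 10.6/(2·7.389) = 0.7173.
%OS = 100·exp(−πζ/√(1−ζ²)) = 3.94%.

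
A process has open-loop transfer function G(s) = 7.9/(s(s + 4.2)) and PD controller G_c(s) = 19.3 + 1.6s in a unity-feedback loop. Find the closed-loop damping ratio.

ζ = 0.682

Forward path: (19.3 + 1.6s)·7.9/(s(s+4.2)). The closed-loop characteristic equation is s² + (4.2 + 7.9·1.6)s + 7.9·19.3 = 0.
That is s² + 16.84s + 152.5 = 0, so ω_n = 12.35 rad/s and ζ = 16.84/(2·12.35) = 0.6819.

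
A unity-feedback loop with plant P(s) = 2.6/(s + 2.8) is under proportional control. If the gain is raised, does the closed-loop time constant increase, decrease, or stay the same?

The closed-loop bandwidth 2.8+K_p·2.6 grows with K_p, so τ shrinks.

decrease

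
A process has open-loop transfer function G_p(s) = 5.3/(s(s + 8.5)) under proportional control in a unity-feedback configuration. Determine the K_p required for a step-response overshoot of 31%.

From %OS = 100·exp(−πζ/√(1−ζ²)) = 31%, ζ = −ln(0.31)/√(π²+ln²(0.31)) = 0.3493.
Characteristic equation s² + 8.5s + 5.3K_p = 0 gives ζ = 8.5/(2√(5.3K_p)).
Setting ζ = 0.3493: √(5.3K_p) = 8.5/(2·0.3493) = 12.17, so K_p = 148/5.3 = 27.9.

K_p = 27.9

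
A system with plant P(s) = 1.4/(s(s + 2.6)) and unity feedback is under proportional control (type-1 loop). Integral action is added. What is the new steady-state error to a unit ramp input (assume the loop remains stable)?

The integrator raises the loop to type 2, so K_v → ∞ and e_ss to a ramp is zero.

0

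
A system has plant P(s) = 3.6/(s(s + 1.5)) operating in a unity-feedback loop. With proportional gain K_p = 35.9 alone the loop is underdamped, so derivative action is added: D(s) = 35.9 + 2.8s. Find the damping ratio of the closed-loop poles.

ζ = 0.509

Forward path: (35.9 + 2.8s)·3.6/(s(s+1.5)). The closed-loop characteristic equation is s² + (1.5 + 3.6·2.8)s + 3.6·35.9 = 0.
That is s² + 11.58s + 129.2 = 0, so ω_n = 11.37 rad/s and ζ = 11.58/(2·11.37) = 0.5093.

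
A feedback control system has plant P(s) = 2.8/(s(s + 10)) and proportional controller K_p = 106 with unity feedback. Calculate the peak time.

Closed-loop characteristic equation: s² + 10s + 296.8 = 0, so ω_n = 17.23 rad/s and ζ = 10/(2·17.23) = 0.2902.
Damped frequency ω_d = ω_n√(1−ζ²) = 16.49 rad/s, so peak time T_p = π/ω_d = 0.191 s.

T_p = 0.191 s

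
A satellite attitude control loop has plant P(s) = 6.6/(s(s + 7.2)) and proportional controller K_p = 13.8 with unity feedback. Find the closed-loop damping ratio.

With unity feedback the closed-loop characteristic equation is s² + 7.2s + 13.8·6.6 = s² + 7.2s + 91.08 = 0.
So ω_n² = 91.08 ⇒ ω_n = 9.544 rad/s, and ζ = 7.2/(2ω_n) = 0.377.

ζ = 0.377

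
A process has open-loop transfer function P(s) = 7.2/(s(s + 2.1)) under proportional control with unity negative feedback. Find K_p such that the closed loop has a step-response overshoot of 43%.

K_p = 2.27

From %OS = 100·exp(−πζ/√(1−ζ²)) = 43%, ζ = −ln(0.43)/√(π²+ln²(0.43)) = 0.2594.
Characteristic equation s² + 2.1s + 7.2K_p = 0 gives ζ = 2.1/(2√(7.2K_p)).
Setting ζ = 0.2594: √(7.2K_p) = 2.1/(2·0.2594) = 4.047, so K_p = 16.38/7.2 = 2.27.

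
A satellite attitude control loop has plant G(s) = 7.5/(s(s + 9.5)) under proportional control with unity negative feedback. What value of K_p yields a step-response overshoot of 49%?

From %OS = 100·exp(−πζ/√(1−ζ²)) = 49%, ζ = −ln(0.49)/√(π²+ln²(0.49)) = 0.2214.
Characteristic equation s² + 9.5s + 7.5K_p = 0 gives ζ = 9.5/(2√(7.5K_p)).
Setting ζ = 0.2214: √(7.5K_p) = 9.5/(2·0.2214) = 21.45, so K_p = 460.2/7.5 = 61.4.

K_p = 61.4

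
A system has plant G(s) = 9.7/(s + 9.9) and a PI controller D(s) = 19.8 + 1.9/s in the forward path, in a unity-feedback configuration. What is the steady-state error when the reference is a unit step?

0

The open loop D(s)G(s) has a pole at the origin (type 1), so the static position error constant is infinite and e_ss = 1/(1+∞) = 0.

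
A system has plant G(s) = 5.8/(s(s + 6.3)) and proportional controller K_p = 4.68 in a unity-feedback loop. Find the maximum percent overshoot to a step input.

Closed-loop characteristic equation: s² + 6.3s + 27.14 = 0, so ω_n = 5.21 rad/s and ζ = 6.3/(2·5.21) = 0.6046.
%OS = 100·exp(−πζ/√(1−ζ²)) = 100·exp(−π·0.6046/√0.6344) = 9.21%.

9.21%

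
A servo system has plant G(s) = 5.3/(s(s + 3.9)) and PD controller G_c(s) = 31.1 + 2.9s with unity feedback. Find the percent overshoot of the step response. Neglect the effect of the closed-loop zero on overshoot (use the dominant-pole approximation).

Forward path: (31.1 + 2.9s)·5.3/(s(s+3.9)). The closed-loop characteristic equation is s² + (3.9 + 5.3·2.9)s + 5.3·31.1 = 0.
That is s² + 19.27s + 164.8 = 0, so ω_n = 12.84 rad/s and ζ = 19.27/(2·12.84) = 0.7505.
%OS = 100·exp(−πζ/√(1−ζ²)) = 2.82%.

2.82%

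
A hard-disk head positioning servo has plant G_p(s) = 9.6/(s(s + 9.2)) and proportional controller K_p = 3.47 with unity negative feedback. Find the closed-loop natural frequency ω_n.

ω_n = 5.77 rad/s

The closed-loop denominator is s(s+9.2) + 3.47·9.6 = s² + 9.2s + 33.31.
Matching s² + 2ζω_n s + ω_n²: ω_n = √33.31 = 5.772 rad/s and 2ζω_n = 9.2, so ζ = 9.2/(2·5.772) = 0.797.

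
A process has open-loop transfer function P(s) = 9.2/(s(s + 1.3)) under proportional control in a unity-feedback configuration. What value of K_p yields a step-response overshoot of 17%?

From %OS = 100·exp(−πζ/√(1−ζ²)) = 17%, ζ = −ln(0.17)/√(π²+ln²(0.17)) = 0.4913.
Characteristic equation s² + 1.3s + 9.2K_p = 0 gives ζ = 1.3/(2√(9.2K_p)).
Setting ζ = 0.4913: √(9.2K_p) = 1.3/(2·0.4913) = 1.323, so K_p = 1.751/9.2 = 0.19.

K_p = 0.19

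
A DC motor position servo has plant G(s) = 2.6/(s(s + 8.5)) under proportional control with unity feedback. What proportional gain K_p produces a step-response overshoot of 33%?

K_p = 62.7

From %OS = 100·exp(−πζ/√(1−ζ²)) = 33%, ζ = −ln(0.33)/√(π²+ln²(0.33)) = 0.3328.
Characteristic equation s² + 8.5s + 2.6K_p = 0 gives ζ = 8.5/(2√(2.6K_p)).
Setting ζ = 0.3328: √(2.6K_p) = 8.5/(2·0.3328) = 12.77, so K_p = 163.1/2.6 = 62.7.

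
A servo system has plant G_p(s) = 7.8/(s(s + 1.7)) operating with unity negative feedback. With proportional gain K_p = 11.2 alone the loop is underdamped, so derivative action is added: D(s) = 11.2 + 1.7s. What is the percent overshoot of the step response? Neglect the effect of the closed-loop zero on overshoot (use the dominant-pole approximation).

1.51%

Forward path: (11.2 + 1.7s)·7.8/(s(s+1.7)). The closed-loop characteristic equation is s² + (1.7 + 7.8·1.7)s + 7.8·11.2 = 0.
That is s² + 14.96s + 87.36 = 0, so ω_n = 9.347 rad/s and ζ = 14.96/(2·9.347) = 0.8003.
%OS = 100·exp(−πζ/√(1−ζ²)) = 1.51%.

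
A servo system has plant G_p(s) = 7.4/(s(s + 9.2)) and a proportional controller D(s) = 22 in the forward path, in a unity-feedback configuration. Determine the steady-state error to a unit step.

The open loop D(s)G_p(s) has a pole at the origin (type 1), so the static position error constant is infinite and e_ss = 1/(1+∞) = 0.

0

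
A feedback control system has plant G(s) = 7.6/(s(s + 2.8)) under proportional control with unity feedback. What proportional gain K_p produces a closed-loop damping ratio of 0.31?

K_p = 2.68

Closed-loop characteristic equation: s² + 2.8s + K_p·7.6 = 0.
So ω_n = √(7.6K_p) and 2ζω_n = 2.8, giving ζ = 2.8/(2√(7.6K_p)).
Setting ζ = 0.31: √(7.6K_p) = 2.8/(2·0.31) = 4.516, so K_p = 20.4/7.6 = 2.68.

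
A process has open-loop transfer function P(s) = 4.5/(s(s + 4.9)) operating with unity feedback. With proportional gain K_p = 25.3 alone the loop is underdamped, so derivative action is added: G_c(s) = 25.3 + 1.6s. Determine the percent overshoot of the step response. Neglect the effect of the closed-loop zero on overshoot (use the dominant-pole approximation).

Forward path: (25.3 + 1.6s)·4.5/(s(s+4.9)). The closed-loop characteristic equation is s² + (4.9 + 4.5·1.6)s + 4.5·25.3 = 0.
That is s² + 12.1s + 113.9 = 0, so ω_n = 10.67 rad/s and ζ = 12.1/(2·10.67) = 0.567.
%OS = 100·exp(−πζ/√(1−ζ²)) = 11.5%.

11.5%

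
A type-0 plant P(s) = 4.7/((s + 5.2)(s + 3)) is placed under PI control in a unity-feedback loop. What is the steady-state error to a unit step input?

The PI controller's integrator makes the forward path type 1, so e_ss to a step is zero.

0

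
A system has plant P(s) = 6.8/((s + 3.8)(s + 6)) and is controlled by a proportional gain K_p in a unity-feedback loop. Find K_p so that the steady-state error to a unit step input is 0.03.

K_p = 108

The loop is type 0, so e_ss(step) = 1/(1 + K_pos) with K_pos = K_p·P(0).
P(0) = 0.2982. Require 1/(1 + K_p·0.2982) = 0.03, so 1 + 0.2982·K_p = 33.33.
K_p = (33.33 − 1)/0.2982 = 108.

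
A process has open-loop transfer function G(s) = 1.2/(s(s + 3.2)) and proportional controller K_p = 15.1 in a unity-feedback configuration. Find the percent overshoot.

Closed-loop characteristic equation: s² + 3.2s + 18.12 = 0, so ω_n = 4.257 rad/s and ζ = 3.2/(2·4.257) = 0.3759.
%OS = 100·exp(−πζ/√(1−ζ²)) = 100·exp(−π·0.3759/√0.8587) = 28%.

28%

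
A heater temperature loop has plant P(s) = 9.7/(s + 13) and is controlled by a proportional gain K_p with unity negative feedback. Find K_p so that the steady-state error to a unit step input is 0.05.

The loop is type 0, so e_ss(step) = 1/(1 + K_pos) with K_pos = K_p·P(0).
P(0) = 0.7462. Require 1/(1 + K_p·0.7462) = 0.05, so 1 + 0.7462·K_p = 20.
K_p = (20 − 1)/0.7462 = 25.5.

K_p = 25.5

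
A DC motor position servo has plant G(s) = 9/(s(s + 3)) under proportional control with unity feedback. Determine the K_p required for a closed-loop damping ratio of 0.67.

Closed-loop characteristic equation: s² + 3s + K_p·9 = 0.
So ω_n = √(9K_p) and 2ζω_n = 3, giving ζ = 3/(2√(9K_p)).
Setting ζ = 0.67: √(9K_p) = 3/(2·0.67) = 2.239, so K_p = 5.012/9 = 0.557.

K_p = 0.557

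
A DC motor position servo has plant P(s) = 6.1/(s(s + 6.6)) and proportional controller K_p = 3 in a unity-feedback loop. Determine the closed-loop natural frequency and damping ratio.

ω_n = 4.28 rad/s, ζ = 0.771

1 + K_p·P(s) = 0 gives s² + 6.6s + 18.3 = 0.
Matching s² + 2ζω_n s + ω_n²: ω_n = √18.3 = 4.278 rad/s and 2ζω_n = 6.6, so ζ = 6.6/(2·4.278) = 0.771.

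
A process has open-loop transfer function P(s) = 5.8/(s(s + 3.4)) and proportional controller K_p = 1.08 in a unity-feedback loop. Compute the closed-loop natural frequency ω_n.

The closed-loop denominator is s(s+3.4) + 1.08·5.8 = s² + 3.4s + 6.264.
Matching s² + 2ζω_n s + ω_n²: ω_n = √6.264 = 2.503 rad/s and 2ζω_n = 3.4, so ζ = 3.4/(2·2.503) = 0.679.

ω_n = 2.5 rad/s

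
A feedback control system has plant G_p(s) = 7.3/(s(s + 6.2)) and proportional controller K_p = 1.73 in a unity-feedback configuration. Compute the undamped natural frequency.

ω_n = 3.55 rad/s

1 + K_p·G_p(s) = 0 gives s² + 6.2s + 12.63 = 0.
So ω_n² = 12.63 ⇒ ω_n = 3.554 rad/s, and ζ = 6.2/(2ω_n) = 0.872.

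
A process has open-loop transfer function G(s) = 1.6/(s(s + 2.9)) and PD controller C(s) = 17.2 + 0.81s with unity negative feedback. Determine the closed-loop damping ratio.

Forward path: (17.2 + 0.81s)·1.6/(s(s+2.9)). The closed-loop characteristic equation is s² + (2.9 + 1.6·0.81)s + 1.6·17.2 = 0.
That is s² + 4.196s + 27.52 = 0, so ω_n = 5.246 rad/s and ζ = 4.196/(2·5.246) = 0.3999.

ζ = 0.4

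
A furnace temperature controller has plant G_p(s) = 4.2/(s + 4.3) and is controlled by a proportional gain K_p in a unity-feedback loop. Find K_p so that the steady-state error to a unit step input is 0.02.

Steady-state error for a unit step on this type-0 loop is 1/(1 + K_p·G_p(0)).
G_p(0) = 0.9767. Require 1/(1 + K_p·0.9767) = 0.02, so 1 + 0.9767·K_p = 50.
K_p = (50 − 1)/0.9767 = 50.2.

K_p = 50.2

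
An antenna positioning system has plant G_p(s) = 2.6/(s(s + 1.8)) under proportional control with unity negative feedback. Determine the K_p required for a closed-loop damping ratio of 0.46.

K_p = 1.47

Closed-loop characteristic equation: s² + 1.8s + K_p·2.6 = 0.
So ω_n = √(2.6K_p) and 2ζω_n = 1.8, giving ζ = 1.8/(2√(2.6K_p)).
Setting ζ = 0.46: √(2.6K_p) = 1.8/(2·0.46) = 1.957, so K_p = 3.828/2.6 = 1.47.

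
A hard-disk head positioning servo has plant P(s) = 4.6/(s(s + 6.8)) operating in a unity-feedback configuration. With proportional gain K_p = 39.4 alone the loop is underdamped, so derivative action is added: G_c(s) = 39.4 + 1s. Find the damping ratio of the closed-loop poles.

Forward path: (39.4 + 1s)·4.6/(s(s+6.8)). The closed-loop characteristic equation is s² + (6.8 + 4.6·1)s + 4.6·39.4 = 0.
That is s² + 11.4s + 181.2 = 0, so ω_n = 13.46 rad/s and ζ = 11.4/(2·13.46) = 0.4234.

ζ = 0.423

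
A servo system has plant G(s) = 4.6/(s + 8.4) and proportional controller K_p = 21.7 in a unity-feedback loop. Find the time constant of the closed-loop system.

Closed-loop transfer function: T(s) = K_p·G(s)/(1 + K_p·G(s)) = 99.82/(s + 8.4 + 99.82) = 99.82/(s + 108.2).
Time constant τ = 1/108.2 = 0.00924 s.

τ = 0.00924 s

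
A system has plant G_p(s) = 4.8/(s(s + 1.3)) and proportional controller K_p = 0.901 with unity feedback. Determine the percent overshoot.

35.6%

The closed-loop denominator s² + 1.3s + 4.325 gives ω_n = √4.325 = 2.08 and ζ = 1.3/(2ω_n) = 0.3126.
%OS = 100·exp(−πζ/√(1−ζ²)) = 100·exp(−π·0.3126/√0.9023) = 35.6%.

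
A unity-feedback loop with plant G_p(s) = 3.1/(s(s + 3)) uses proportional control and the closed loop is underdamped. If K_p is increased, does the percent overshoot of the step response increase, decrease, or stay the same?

increase

Characteristic equation s² + 3s + K_p·3.1 = 0: raising K_p raises ω_n while 2ζω_n = 3 is fixed, so ζ falls and overshoot grows.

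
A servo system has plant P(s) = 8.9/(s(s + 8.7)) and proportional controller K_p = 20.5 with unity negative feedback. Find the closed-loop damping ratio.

ζ = 0.322

With unity feedback the closed-loop characteristic equation is s² + 8.7s + 20.5·8.9 = s² + 8.7s + 182.5 = 0.
Matching s² + 2ζω_n s + ω_n²: ω_n = √182.5 = 13.51 rad/s and 2ζω_n = 8.7, so ζ = 8.7/(2·13.51) = 0.322.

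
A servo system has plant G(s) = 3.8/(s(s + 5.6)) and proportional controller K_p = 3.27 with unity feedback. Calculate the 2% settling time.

The closed-loop denominator s² + 5.6s + 12.43 gives ω_n = √12.43 = 3.525 and ζ = 5.6/(2ω_n) = 0.7943.
2% settling time T_s ≈ 4/(ζω_n) = 4/2.8 = 1.43 s.

T_s ≈ 1.43 s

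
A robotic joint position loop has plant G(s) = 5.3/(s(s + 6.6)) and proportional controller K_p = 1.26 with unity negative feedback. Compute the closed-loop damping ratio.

1 + K_p·G(s) = 0 gives s² + 6.6s + 6.678 = 0.
Matching s² + 2ζω_n s + ω_n²: ω_n = √6.678 = 2.584 rad/s and 2ζω_n = 6.6, so ζ = 6.6/(2·2.584) = 1.28.

ζ = 1.28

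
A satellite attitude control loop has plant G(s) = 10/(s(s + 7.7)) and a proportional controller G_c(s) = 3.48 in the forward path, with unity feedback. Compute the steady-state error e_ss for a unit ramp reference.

0.221

The loop has one pole at the origin (type 1). Velocity error constant K_v = lim_{s→0} s·G_c(s)G(s) = 3.48·10/7.7 = 4.519.
Steady-state error to a unit ramp: e_ss = 1/K_v = 0.221.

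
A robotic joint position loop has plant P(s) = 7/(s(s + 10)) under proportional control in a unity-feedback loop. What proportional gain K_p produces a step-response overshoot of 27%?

K_p = 24.1

From %OS = 100·exp(−πζ/√(1−ζ²)) = 27%, ζ = −ln(0.27)/√(π²+ln²(0.27)) = 0.3847.
Characteristic equation s² + 10s + 7K_p = 0 gives ζ = 10/(2√(7K_p)).
Setting ζ = 0.3847: √(7K_p) = 10/(2·0.3847) = 13, so K_p = 168.9/7 = 24.1.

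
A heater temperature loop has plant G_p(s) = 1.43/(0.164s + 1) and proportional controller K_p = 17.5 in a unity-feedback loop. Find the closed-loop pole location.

Closed loop: T(s) = K_p·G_p/(1+K_p·G_p) = 25.02/(0.164s + 1 + 25.02), with pole at s = −(1 + 25.02)/0.164 = −158.7.

s = -158.7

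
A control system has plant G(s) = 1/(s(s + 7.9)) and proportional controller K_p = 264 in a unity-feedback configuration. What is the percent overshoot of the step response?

From 1 + K_pG(s) = 0: s² + 7.9s + 264 = 0 ⇒ ω_n = 16.25, ζ = 0.2431.
%OS = 100·exp(−πζ/√(1−ζ²)) = 100·exp(−π·0.2431/√0.9409) = 45.5%.

45.5%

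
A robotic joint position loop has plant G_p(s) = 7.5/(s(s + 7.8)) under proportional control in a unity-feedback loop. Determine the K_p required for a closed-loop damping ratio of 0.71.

Closed-loop characteristic equation: s² + 7.8s + K_p·7.5 = 0.
So ω_n = √(7.5K_p) and 2ζω_n = 7.8, giving ζ = 7.8/(2√(7.5K_p)).
Setting ζ = 0.71: √(7.5K_p) = 7.8/(2·0.71) = 5.493, so K_p = 30.17/7.5 = 4.02.

K_p = 4.02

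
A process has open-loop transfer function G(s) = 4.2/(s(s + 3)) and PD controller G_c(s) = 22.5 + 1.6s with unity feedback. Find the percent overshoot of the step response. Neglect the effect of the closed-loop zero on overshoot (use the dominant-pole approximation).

Forward path: (22.5 + 1.6s)·4.2/(s(s+3)). The closed-loop characteristic equation is s² + (3 + 4.2·1.6)s + 4.2·22.5 = 0.
That is s² + 9.72s + 94.5 = 0, so ω_n = 9.721 rad/s and ζ = 9.72/(2·9.721) = 0.4999.
%OS = 100·exp(−πζ/√(1−ζ²)) = 16.3%.

16.3%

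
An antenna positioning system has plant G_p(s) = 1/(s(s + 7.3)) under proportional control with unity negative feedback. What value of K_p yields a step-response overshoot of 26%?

From %OS = 100·exp(−πζ/√(1−ζ²)) = 26%, ζ = −ln(0.26)/√(π²+ln²(0.26)) = 0.3941.
Characteristic equation s² + 7.3s + 1K_p = 0 gives ζ = 7.3/(2√(1K_p)).
Setting ζ = 0.3941: √(1K_p) = 7.3/(2·0.3941) = 9.262, so K_p = 85.78/1 = 85.8.

K_p = 85.8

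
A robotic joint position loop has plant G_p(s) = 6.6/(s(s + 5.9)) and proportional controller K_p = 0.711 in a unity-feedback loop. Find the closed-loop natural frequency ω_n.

ω_n = 2.17 rad/s

The closed-loop denominator is s(s+5.9) + 0.711·6.6 = s² + 5.9s + 4.693.
Matching s² + 2ζω_n s + ω_n²: ω_n = √4.693 = 2.166 rad/s and 2ζω_n = 5.9, so ζ = 5.9/(2·2.166) = 1.36.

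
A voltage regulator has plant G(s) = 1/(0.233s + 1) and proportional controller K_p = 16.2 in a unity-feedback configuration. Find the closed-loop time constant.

τ = 0.0135 s

Closed loop: T(s) = K_p·G/(1+K_p·G) = 16.2/(0.233s + 1 + 16.2), with pole at s = −(1 + 16.2)/0.233 = −73.82.
Closed-loop time constant τ = 1/73.82 = 0.0135 s.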